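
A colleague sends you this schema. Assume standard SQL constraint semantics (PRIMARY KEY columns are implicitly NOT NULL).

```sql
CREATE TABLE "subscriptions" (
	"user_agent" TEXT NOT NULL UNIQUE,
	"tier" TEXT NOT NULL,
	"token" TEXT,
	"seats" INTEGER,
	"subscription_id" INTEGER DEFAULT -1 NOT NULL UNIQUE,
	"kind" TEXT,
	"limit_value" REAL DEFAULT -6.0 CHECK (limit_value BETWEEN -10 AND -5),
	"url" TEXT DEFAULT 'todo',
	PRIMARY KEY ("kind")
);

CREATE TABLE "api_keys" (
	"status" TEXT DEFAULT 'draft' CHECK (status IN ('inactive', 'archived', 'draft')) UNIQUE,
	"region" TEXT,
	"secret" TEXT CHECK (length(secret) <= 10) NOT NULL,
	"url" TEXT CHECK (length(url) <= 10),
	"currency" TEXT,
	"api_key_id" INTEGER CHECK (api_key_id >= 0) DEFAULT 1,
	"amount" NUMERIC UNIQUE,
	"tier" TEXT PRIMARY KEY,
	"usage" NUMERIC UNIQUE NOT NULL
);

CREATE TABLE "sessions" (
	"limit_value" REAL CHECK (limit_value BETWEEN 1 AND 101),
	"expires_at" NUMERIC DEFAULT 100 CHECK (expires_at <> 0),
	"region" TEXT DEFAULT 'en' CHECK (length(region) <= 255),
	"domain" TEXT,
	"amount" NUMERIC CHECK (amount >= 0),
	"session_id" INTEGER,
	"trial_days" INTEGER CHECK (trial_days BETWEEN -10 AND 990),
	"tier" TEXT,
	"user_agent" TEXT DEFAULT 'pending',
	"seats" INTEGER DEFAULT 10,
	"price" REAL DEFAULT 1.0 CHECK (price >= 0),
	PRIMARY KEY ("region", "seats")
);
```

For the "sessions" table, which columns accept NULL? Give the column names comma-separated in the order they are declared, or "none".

- limit_value: CHECK does not forbid NULL (a CHECK constraint passes when its expression is NULL) → nullable.
- expires_at: CHECK does not forbid NULL (a CHECK constraint passes when its expression is NULL) → nullable.
- region: part of the PRIMARY KEY, which implies NOT NULL → not nullable.
- domain: no NOT NULL constraint applies → nullable.
- amount: CHECK does not forbid NULL (a CHECK constraint passes when its expression is NULL) → nullable.
- session_id: no NOT NULL constraint applies → nullable.
- trial_days: CHECK does not forbid NULL (a CHECK constraint passes when its expression is NULL) → nullable.
- tier: no NOT NULL constraint applies → nullable.
- user_agent: DEFAULT only fills an omitted column; an explicit NULL is still allowed → nullable.
- seats: part of the PRIMARY KEY, which implies NOT NULL → not nullable.
- price: CHECK does not forbid NULL (a CHECK constraint passes when its expression is NULL) → nullable.

limit_value, expires_at, domain, amount, session_id, trial_days, tier, user_agent, price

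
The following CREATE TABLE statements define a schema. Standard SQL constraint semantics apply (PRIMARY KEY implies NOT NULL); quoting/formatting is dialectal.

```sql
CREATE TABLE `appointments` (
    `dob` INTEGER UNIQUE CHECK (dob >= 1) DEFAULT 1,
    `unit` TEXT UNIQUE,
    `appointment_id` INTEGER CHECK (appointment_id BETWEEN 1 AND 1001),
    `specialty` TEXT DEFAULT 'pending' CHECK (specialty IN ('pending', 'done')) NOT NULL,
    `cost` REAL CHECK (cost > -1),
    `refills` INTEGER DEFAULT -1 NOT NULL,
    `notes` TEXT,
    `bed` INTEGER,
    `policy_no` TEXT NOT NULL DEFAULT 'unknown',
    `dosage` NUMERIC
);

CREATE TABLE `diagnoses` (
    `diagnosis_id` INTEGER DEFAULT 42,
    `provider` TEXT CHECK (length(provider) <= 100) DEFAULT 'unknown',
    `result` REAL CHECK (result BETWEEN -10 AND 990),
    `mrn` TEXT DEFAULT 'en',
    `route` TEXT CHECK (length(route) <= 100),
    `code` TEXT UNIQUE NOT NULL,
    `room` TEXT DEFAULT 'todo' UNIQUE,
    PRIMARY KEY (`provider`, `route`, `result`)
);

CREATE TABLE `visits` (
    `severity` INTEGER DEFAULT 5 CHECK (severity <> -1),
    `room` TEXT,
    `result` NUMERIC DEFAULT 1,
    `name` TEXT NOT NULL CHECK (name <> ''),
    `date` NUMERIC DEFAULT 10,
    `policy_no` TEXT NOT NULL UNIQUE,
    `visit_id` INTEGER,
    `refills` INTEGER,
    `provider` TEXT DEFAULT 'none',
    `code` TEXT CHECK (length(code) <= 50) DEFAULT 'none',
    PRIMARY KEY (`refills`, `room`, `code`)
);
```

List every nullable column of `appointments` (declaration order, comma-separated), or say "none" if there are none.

- dob: CHECK does not forbid NULL (a CHECK constraint passes when its expression is NULL) → nullable.
- unit: UNIQUE does not imply NOT NULL → nullable.
- appointment_id: CHECK does not forbid NULL (a CHECK constraint passes when its expression is NULL) → nullable.
- specialty: declared NOT NULL → not nullable.
- cost: CHECK does not forbid NULL (a CHECK constraint passes when its expression is NULL) → nullable.
- refills: declared NOT NULL → not nullable.
- notes: no NOT NULL constraint applies → nullable.
- bed: no NOT NULL constraint applies → nullable.
- policy_no: declared NOT NULL → not nullable.
- dosage: no NOT NULL constraint applies → nullable.

dob, unit, appointment_id, cost, notes, bed, dosage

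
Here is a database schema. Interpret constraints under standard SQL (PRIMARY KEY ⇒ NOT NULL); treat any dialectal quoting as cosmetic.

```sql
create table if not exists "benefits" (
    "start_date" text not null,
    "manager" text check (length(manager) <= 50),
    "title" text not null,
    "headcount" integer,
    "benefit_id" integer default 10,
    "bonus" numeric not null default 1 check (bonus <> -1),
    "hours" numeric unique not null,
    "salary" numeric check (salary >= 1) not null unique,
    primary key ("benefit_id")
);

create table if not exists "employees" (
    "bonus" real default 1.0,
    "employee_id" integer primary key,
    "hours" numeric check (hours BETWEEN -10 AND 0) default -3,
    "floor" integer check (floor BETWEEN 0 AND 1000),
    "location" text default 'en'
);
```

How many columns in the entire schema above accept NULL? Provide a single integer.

benefits: 2 nullable (manager, headcount — PK (benefit_id) and explicit NOT NULL columns excluded).
employees: 4 nullable (bonus, hours, floor, location — PK (employee_id) and explicit NOT NULL columns excluded).
Total: 2 + 4 = 6.

6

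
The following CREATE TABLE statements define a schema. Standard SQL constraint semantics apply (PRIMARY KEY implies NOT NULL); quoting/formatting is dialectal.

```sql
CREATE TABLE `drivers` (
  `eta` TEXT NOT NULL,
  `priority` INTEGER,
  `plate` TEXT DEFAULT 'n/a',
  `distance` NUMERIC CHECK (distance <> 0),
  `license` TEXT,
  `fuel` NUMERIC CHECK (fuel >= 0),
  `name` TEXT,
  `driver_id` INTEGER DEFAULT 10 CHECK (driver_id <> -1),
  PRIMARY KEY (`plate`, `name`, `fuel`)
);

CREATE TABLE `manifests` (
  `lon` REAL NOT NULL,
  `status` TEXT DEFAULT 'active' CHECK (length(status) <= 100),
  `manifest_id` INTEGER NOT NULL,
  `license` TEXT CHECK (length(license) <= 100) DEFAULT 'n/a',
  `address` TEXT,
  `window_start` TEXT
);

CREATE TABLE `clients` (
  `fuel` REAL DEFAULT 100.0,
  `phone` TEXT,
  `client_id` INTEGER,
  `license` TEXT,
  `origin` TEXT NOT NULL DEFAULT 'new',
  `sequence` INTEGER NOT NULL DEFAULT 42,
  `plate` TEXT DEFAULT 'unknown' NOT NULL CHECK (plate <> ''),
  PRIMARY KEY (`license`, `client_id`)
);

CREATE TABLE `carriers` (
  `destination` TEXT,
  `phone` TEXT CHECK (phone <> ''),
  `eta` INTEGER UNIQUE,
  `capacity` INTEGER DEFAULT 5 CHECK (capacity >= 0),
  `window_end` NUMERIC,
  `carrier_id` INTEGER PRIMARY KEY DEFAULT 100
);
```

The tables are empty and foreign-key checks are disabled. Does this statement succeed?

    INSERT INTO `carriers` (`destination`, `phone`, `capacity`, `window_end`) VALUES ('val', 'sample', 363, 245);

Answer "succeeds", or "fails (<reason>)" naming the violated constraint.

NOT NULL columns: carrier_id defaults to 100.
CHECK constraints: 'sample' satisfies (phone <> ''); 363 satisfies (capacity >= 0).
No constraint is violated.

succeeds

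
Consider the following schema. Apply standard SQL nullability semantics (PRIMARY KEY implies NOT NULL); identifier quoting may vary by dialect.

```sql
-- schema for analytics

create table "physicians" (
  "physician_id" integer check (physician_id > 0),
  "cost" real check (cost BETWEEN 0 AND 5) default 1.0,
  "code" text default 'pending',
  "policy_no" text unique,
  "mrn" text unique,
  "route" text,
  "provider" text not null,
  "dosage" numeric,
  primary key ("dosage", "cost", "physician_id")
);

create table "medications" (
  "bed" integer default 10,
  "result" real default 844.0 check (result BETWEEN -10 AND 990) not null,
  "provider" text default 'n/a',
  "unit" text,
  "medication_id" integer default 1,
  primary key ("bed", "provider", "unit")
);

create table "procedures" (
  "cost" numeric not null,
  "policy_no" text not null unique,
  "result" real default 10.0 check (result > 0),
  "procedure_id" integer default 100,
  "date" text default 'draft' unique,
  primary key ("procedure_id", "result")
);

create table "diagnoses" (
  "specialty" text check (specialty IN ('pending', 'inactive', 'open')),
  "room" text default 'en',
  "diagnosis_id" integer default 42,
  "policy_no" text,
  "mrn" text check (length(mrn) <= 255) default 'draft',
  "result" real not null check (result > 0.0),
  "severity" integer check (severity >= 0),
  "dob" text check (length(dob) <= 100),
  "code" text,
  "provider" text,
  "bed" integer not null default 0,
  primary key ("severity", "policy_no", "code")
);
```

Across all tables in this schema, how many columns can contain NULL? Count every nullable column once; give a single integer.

physicians: 4 nullable (code, policy_no, mrn, route — PK (dosage, cost, physician_id) and explicit NOT NULL columns excluded).
medications: 1 nullable (medication_id — PK (bed, provider, unit) and explicit NOT NULL columns excluded).
procedures: 1 nullable (date — PK (procedure_id, result) and explicit NOT NULL columns excluded).
diagnoses: 6 nullable (specialty, room, diagnosis_id, mrn, dob, provider — PK (severity, policy_no, code) and explicit NOT NULL columns excluded).
Total: 4 + 1 + 1 + 6 = 12.

12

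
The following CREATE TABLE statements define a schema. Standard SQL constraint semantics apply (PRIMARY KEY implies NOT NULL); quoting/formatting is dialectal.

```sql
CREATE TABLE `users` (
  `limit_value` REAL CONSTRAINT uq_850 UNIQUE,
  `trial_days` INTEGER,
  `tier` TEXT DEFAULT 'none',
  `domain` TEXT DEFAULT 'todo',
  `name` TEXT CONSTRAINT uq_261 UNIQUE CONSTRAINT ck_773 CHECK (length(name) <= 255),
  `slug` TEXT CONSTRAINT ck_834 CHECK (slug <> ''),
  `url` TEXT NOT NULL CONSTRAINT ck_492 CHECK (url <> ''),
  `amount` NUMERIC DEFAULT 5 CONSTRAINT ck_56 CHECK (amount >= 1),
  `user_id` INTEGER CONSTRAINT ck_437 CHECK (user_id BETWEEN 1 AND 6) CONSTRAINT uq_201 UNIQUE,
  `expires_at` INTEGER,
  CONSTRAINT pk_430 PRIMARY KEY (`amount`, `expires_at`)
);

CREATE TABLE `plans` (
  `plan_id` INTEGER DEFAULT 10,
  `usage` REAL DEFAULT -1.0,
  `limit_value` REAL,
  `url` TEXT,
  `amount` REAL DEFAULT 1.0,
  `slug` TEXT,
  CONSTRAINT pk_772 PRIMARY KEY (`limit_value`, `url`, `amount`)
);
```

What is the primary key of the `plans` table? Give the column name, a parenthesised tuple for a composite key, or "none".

(limit_value, url, amount)

A table-level PRIMARY KEY clause names 3 columns: limit_value, url, amount.
This is a composite key — the combination is unique, not each column individually.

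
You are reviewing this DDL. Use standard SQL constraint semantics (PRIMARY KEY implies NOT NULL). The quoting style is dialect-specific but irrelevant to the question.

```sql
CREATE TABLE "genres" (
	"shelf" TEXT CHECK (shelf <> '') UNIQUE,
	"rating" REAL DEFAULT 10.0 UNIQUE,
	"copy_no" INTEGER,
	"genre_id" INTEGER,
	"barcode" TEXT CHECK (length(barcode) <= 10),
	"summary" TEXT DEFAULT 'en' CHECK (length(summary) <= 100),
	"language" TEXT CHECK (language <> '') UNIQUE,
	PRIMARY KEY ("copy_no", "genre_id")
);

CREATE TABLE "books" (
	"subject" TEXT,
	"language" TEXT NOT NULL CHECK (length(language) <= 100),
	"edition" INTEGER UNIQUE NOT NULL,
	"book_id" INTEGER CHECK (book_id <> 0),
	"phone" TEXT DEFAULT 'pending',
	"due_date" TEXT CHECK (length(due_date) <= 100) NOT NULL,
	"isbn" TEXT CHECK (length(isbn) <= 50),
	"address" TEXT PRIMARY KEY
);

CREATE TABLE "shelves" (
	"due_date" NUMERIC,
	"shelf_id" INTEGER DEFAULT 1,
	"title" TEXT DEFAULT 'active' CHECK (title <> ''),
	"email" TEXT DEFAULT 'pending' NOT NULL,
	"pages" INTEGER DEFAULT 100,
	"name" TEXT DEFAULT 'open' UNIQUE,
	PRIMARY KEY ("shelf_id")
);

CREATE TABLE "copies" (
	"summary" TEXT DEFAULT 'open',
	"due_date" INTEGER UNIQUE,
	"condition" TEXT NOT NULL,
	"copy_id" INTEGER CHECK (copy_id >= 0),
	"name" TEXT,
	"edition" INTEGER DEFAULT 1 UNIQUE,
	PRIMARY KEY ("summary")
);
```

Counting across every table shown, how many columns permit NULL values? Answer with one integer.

genres: 5 nullable (shelf, rating, barcode, summary, language — PK (copy_no, genre_id) and explicit NOT NULL columns excluded).
books: 4 nullable (subject, book_id, phone, isbn — PK (address) and explicit NOT NULL columns excluded).
shelves: 4 nullable (due_date, title, pages, name — PK (shelf_id) and explicit NOT NULL columns excluded).
copies: 4 nullable (due_date, copy_id, name, edition — PK (summary) and explicit NOT NULL columns excluded).
Total: 5 + 4 + 4 + 4 = 17.

17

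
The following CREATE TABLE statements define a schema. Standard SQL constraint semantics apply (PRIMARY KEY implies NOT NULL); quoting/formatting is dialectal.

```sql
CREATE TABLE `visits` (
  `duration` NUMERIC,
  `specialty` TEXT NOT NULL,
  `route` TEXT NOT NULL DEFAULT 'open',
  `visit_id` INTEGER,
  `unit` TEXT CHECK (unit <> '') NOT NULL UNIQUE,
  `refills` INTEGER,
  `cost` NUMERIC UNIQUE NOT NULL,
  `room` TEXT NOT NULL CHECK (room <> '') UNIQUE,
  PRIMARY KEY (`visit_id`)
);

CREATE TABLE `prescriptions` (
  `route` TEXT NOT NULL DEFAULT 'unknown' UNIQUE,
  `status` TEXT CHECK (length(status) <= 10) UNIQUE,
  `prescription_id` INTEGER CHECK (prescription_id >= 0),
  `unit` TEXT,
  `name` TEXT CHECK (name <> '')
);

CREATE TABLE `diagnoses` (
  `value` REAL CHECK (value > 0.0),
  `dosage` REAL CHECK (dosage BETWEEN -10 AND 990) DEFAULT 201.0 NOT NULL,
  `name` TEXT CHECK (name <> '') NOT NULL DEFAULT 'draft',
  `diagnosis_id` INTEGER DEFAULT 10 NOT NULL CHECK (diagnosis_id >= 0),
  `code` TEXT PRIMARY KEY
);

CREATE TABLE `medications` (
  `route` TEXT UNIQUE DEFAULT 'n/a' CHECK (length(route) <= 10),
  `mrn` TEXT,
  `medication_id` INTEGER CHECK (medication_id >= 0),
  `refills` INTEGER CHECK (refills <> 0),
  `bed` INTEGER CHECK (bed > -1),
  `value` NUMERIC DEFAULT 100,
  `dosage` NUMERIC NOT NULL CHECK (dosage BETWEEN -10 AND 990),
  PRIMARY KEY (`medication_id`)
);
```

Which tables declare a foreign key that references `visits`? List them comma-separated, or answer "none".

none

No REFERENCES clause anywhere in the schema names visits.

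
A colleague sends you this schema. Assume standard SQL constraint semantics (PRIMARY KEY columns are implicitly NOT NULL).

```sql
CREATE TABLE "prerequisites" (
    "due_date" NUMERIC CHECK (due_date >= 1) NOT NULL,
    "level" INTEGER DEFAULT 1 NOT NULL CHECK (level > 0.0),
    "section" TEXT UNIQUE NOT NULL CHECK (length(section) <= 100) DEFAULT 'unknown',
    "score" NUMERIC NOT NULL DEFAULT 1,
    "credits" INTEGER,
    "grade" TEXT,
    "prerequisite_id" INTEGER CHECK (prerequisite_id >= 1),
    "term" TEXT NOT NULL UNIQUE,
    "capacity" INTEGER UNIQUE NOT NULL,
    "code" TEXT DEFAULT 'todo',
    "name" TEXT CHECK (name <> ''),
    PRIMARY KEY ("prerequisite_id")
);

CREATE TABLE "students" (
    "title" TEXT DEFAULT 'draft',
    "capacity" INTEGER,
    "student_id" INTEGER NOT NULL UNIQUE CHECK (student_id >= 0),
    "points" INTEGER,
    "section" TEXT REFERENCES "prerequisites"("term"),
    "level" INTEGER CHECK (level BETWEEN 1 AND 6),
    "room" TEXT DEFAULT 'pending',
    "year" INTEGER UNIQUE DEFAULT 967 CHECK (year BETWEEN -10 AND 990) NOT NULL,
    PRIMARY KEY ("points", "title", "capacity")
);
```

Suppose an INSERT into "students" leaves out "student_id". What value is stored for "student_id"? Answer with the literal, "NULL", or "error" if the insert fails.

error

student_id has no DEFAULT clause.
Omitting it would insert NULL, but it is declared NOT NULL, so the INSERT fails.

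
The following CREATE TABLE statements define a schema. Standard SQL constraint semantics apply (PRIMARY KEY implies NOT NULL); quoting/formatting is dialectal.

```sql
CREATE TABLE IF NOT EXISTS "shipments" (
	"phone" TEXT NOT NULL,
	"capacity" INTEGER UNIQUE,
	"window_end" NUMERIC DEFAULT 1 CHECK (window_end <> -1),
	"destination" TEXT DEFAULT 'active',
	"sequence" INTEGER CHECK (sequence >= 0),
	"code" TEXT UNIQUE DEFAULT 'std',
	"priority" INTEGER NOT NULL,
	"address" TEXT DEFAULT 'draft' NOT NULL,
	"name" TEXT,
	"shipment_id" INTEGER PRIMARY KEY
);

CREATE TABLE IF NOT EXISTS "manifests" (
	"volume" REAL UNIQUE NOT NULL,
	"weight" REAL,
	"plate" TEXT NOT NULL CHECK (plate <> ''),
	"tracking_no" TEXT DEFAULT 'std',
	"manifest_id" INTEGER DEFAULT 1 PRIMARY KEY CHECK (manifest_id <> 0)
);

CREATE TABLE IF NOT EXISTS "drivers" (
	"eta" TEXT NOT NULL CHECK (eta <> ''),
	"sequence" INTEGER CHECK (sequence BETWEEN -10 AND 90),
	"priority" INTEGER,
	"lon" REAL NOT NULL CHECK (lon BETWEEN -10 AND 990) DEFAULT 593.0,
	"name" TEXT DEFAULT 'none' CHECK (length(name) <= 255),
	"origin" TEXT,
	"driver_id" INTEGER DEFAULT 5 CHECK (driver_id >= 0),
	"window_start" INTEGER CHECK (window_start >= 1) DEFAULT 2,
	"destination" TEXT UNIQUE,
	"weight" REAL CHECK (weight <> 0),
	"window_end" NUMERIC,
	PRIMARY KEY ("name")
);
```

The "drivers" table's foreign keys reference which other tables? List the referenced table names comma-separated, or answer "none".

none

No column in drivers has a REFERENCES clause.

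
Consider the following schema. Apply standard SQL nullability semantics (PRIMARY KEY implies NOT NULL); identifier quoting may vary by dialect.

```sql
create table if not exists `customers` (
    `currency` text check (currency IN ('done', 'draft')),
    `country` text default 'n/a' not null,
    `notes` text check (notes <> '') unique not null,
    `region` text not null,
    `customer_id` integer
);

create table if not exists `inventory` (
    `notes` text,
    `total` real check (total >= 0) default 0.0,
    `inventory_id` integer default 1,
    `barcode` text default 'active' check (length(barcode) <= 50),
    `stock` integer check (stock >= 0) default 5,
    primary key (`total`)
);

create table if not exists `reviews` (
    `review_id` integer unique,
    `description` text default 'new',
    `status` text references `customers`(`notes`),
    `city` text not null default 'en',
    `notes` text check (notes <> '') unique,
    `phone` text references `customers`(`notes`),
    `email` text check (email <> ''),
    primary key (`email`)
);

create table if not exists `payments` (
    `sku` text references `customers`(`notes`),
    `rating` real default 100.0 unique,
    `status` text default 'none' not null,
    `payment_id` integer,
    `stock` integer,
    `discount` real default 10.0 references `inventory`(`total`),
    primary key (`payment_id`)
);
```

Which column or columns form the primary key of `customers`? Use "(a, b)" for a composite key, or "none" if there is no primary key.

none

No column is declared PRIMARY KEY inline, and there is no table-level PRIMARY KEY clause in customers.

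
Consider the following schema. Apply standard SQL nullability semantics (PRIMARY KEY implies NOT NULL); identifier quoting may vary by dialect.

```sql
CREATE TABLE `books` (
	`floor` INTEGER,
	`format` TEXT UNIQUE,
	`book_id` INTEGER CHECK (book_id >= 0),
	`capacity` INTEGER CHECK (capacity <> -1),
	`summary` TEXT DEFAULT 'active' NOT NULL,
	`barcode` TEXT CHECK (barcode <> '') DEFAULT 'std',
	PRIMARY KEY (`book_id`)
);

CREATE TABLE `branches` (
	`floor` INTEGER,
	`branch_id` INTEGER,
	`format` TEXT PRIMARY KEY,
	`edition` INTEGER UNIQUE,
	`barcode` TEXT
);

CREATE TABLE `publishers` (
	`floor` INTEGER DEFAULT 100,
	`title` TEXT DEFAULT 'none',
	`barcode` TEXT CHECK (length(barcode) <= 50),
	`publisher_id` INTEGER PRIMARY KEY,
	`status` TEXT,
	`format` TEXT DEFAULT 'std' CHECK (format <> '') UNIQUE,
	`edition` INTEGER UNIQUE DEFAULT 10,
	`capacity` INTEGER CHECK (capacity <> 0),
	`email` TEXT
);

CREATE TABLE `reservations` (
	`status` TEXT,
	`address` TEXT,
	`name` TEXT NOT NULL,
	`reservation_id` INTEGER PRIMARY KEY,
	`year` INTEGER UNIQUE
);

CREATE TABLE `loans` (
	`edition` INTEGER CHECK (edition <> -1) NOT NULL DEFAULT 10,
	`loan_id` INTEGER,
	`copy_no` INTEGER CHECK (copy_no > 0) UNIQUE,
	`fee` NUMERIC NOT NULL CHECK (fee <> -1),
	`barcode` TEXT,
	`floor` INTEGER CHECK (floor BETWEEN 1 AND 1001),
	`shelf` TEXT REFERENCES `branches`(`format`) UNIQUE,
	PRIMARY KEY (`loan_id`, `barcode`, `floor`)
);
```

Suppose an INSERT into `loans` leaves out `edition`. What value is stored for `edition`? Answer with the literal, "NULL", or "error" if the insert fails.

edition has an explicit DEFAULT 10.
When the column is omitted from an INSERT, that default is used.

10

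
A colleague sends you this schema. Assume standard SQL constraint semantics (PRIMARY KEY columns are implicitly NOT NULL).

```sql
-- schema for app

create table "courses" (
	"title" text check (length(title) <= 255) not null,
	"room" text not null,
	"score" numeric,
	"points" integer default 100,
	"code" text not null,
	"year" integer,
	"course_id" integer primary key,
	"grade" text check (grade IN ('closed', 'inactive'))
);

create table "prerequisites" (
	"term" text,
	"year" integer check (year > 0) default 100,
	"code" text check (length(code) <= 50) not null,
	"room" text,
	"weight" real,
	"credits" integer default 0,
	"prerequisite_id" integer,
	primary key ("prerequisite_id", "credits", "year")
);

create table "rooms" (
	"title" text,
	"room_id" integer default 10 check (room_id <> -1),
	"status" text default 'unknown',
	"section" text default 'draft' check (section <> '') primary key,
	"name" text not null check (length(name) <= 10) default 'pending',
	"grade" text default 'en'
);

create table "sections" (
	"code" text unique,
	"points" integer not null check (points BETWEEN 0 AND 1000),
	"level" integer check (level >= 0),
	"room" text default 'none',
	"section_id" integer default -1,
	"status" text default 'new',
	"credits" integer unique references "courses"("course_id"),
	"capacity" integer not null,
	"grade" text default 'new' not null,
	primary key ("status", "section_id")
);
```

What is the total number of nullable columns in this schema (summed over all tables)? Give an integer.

courses: 4 nullable (score, points, year, grade — PK (course_id) and explicit NOT NULL columns excluded).
prerequisites: 3 nullable (term, room, weight — PK (prerequisite_id, credits, year) and explicit NOT NULL columns excluded).
rooms: 4 nullable (title, room_id, status, grade — PK (section) and explicit NOT NULL columns excluded).
sections: 4 nullable (code, level, room, credits — PK (status, section_id) and explicit NOT NULL columns excluded).
Total: 4 + 3 + 4 + 4 = 15.

15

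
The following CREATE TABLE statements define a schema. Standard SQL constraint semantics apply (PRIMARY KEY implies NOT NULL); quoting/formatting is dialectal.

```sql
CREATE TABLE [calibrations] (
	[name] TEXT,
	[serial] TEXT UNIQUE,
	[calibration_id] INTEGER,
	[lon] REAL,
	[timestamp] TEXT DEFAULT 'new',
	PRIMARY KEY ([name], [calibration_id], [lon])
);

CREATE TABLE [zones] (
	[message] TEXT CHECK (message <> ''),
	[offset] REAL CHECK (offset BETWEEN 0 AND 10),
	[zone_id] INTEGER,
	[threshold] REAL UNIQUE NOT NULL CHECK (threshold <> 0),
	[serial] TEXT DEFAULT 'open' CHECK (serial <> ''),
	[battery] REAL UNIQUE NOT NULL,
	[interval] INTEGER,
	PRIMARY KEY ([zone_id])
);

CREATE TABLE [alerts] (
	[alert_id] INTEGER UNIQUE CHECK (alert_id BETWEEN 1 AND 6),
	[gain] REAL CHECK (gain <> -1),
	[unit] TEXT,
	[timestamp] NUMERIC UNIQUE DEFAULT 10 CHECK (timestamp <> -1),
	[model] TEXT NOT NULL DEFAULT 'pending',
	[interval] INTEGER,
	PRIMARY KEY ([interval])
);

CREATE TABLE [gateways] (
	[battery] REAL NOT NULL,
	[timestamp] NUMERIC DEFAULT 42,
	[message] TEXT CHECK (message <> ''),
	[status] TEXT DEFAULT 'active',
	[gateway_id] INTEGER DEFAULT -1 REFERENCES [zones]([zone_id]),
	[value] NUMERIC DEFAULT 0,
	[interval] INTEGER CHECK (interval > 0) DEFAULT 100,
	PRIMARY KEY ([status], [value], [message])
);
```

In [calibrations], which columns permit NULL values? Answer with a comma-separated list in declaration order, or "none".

serial, timestamp

- name: part of the PRIMARY KEY, which implies NOT NULL → not nullable.
- serial: UNIQUE does not imply NOT NULL → nullable.
- calibration_id: part of the PRIMARY KEY, which implies NOT NULL → not nullable.
- lon: part of the PRIMARY KEY, which implies NOT NULL → not nullable.
- timestamp: DEFAULT only fills an omitted column; an explicit NULL is still allowed → nullable.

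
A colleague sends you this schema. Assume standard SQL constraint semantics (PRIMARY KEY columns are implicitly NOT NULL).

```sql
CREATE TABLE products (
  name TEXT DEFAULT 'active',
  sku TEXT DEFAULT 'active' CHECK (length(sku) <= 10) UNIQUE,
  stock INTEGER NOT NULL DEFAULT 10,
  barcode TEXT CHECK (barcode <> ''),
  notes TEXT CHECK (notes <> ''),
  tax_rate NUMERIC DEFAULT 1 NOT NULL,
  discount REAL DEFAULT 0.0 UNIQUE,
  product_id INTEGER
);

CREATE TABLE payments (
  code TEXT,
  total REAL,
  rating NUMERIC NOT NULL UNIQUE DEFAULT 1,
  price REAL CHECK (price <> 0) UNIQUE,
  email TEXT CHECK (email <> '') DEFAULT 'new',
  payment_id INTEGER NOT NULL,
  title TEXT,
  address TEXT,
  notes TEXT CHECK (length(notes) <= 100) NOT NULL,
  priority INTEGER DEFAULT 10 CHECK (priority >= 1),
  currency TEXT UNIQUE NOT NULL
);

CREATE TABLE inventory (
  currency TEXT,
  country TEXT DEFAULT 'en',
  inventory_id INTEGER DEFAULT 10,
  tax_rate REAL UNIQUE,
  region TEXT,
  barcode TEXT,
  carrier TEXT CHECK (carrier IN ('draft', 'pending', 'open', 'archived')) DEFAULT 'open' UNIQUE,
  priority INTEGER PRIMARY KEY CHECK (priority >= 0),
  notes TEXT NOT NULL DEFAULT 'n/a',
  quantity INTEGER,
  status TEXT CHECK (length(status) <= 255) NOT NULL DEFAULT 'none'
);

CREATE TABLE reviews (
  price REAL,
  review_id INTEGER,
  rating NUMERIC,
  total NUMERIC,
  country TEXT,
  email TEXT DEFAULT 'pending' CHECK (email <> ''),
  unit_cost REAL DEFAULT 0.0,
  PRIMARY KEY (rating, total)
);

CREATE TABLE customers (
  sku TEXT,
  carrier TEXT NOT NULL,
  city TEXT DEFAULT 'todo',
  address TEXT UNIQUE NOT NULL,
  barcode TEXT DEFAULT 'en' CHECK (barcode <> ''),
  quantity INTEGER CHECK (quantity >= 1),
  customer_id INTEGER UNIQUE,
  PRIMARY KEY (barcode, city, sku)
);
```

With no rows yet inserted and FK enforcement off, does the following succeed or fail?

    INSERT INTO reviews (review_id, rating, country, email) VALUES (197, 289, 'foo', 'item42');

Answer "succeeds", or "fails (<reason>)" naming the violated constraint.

total is omitted from the column list and has no DEFAULT, so it would receive NULL.
But total is part of the PRIMARY KEY (implied NOT NULL).

fails (NOT NULL on total)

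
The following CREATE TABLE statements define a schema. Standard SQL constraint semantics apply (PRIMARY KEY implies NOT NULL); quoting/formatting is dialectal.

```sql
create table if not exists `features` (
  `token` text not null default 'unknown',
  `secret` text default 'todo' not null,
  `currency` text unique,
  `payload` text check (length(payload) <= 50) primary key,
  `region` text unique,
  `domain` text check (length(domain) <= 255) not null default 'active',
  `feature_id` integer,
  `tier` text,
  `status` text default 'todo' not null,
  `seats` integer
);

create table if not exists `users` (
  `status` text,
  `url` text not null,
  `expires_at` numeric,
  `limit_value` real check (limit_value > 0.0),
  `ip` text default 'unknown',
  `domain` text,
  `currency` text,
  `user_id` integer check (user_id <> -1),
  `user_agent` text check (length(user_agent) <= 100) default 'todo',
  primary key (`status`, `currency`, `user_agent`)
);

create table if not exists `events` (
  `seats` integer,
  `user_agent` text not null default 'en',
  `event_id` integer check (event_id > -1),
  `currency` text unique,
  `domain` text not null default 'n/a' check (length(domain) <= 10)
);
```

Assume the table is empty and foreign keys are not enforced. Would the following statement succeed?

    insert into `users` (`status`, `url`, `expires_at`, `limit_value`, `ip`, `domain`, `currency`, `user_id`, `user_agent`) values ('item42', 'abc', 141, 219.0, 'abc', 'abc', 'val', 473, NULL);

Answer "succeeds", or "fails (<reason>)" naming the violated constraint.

fails (NOT NULL on user_agent)

user_agent is explicitly set to NULL, but user_agent is part of the PRIMARY KEY (implied NOT NULL).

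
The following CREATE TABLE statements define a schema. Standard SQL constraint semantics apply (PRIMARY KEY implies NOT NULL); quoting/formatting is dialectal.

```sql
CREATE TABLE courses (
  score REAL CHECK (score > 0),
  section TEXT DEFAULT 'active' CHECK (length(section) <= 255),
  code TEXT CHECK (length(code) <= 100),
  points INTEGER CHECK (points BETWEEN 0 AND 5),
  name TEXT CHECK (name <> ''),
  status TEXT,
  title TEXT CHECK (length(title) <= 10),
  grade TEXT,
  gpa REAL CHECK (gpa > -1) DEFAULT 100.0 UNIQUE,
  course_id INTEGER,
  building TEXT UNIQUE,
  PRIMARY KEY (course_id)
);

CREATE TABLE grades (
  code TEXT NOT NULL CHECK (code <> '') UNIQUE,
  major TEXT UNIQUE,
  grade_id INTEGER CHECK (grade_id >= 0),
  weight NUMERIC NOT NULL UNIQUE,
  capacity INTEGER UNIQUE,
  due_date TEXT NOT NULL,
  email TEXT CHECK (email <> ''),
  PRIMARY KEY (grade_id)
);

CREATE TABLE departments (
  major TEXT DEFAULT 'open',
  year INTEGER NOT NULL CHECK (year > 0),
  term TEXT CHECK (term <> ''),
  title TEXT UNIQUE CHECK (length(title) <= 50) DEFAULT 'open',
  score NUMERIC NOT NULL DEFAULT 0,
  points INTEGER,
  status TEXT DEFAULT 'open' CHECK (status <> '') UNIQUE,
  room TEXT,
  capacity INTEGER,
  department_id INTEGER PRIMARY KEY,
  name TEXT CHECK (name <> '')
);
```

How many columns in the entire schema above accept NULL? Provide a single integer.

21

courses: 10 nullable (score, section, code, points, name, status, title, grade, gpa, building — PK (course_id) and explicit NOT NULL columns excluded).
grades: 3 nullable (major, capacity, email — PK (grade_id) and explicit NOT NULL columns excluded).
departments: 8 nullable (major, term, title, points, status, room, capacity, name — PK (department_id) and explicit NOT NULL columns excluded).
Total: 10 + 3 + 8 = 21.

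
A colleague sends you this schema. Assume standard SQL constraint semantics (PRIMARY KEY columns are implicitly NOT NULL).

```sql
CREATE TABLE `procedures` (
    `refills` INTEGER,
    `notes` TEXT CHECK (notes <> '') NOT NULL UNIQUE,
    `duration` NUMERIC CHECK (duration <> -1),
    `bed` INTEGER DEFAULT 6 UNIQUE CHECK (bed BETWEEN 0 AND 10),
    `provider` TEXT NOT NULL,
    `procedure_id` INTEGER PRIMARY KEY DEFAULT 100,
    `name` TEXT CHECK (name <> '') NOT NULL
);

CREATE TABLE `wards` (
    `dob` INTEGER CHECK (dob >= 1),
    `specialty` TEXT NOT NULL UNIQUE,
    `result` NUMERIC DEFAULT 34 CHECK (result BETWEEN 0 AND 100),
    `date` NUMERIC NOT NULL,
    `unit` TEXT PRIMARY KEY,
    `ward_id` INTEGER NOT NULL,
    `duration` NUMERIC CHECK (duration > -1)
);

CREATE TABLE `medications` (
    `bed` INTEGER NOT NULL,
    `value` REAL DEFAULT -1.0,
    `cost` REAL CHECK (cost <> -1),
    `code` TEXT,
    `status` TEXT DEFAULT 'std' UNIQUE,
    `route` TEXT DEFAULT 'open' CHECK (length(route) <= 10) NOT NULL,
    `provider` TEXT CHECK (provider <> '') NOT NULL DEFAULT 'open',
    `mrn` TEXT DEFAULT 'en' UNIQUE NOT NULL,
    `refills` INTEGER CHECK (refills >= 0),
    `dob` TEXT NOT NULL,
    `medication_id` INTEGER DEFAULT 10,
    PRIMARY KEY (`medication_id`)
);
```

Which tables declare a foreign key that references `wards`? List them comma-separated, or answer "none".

none

No REFERENCES clause anywhere in the schema names wards.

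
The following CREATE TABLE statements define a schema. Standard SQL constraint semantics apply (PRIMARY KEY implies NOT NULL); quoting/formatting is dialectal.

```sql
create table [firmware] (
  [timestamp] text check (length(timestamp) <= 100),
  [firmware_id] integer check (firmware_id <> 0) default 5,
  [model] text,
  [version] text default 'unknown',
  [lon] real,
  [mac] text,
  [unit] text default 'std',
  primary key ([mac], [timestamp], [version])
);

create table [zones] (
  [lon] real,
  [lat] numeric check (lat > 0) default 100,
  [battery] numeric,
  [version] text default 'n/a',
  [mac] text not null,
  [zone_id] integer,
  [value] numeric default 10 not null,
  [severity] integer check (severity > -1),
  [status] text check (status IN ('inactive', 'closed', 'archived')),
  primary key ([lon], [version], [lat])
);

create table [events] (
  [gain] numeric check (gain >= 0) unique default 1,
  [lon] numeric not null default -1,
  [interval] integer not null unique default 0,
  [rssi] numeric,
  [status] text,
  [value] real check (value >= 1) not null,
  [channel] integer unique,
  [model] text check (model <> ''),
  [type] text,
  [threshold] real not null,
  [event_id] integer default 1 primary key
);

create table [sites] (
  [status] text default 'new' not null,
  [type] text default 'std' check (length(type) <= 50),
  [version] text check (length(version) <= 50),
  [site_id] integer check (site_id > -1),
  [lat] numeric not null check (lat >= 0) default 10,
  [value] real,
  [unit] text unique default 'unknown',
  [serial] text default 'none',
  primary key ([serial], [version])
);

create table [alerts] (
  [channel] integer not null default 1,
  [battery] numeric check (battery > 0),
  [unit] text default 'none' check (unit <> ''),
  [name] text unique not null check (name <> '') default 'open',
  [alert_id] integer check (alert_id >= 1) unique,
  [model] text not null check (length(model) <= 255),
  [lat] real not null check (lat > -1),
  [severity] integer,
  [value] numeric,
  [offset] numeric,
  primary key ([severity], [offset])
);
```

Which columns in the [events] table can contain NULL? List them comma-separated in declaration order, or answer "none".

gain, rssi, status, channel, model, type

- gain: CHECK does not forbid NULL (a CHECK constraint passes when its expression is NULL) → nullable.
- lon: declared NOT NULL → not nullable.
- interval: declared NOT NULL → not nullable.
- rssi: no NOT NULL constraint applies → nullable.
- status: no NOT NULL constraint applies → nullable.
- value: declared NOT NULL → not nullable.
- channel: UNIQUE does not imply NOT NULL → nullable.
- model: CHECK does not forbid NULL (a CHECK constraint passes when its expression is NULL) → nullable.
- type: no NOT NULL constraint applies → nullable.
- threshold: declared NOT NULL → not nullable.
- event_id: part of the PRIMARY KEY, which implies NOT NULL → not nullable.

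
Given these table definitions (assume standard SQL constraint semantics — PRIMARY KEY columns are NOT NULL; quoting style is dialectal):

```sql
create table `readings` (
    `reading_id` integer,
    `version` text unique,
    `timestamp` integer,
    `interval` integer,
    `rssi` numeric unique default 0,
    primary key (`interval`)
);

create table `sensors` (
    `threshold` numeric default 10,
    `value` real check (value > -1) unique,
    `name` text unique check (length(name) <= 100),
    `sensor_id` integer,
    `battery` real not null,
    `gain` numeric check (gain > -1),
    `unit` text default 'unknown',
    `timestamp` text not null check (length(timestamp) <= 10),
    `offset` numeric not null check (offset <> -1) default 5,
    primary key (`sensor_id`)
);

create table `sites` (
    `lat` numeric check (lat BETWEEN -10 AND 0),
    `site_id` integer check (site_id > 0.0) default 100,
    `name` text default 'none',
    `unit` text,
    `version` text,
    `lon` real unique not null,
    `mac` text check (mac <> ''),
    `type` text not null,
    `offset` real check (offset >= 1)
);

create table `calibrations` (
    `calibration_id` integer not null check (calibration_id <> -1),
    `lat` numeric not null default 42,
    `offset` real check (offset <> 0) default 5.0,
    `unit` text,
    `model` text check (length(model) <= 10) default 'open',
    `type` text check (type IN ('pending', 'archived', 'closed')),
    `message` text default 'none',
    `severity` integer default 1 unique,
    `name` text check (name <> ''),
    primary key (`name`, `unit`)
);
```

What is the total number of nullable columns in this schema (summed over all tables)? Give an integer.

readings: 4 nullable (reading_id, version, timestamp, rssi — PK (interval) and explicit NOT NULL columns excluded).
sensors: 5 nullable (threshold, value, name, gain, unit — PK (sensor_id) and explicit NOT NULL columns excluded).
sites: 7 nullable (lat, site_id, name, unit, version, mac, offset — PK none and explicit NOT NULL columns excluded).
calibrations: 5 nullable (offset, model, type, message, severity — PK (name, unit) and explicit NOT NULL columns excluded).
Total: 4 + 5 + 7 + 5 = 21.

21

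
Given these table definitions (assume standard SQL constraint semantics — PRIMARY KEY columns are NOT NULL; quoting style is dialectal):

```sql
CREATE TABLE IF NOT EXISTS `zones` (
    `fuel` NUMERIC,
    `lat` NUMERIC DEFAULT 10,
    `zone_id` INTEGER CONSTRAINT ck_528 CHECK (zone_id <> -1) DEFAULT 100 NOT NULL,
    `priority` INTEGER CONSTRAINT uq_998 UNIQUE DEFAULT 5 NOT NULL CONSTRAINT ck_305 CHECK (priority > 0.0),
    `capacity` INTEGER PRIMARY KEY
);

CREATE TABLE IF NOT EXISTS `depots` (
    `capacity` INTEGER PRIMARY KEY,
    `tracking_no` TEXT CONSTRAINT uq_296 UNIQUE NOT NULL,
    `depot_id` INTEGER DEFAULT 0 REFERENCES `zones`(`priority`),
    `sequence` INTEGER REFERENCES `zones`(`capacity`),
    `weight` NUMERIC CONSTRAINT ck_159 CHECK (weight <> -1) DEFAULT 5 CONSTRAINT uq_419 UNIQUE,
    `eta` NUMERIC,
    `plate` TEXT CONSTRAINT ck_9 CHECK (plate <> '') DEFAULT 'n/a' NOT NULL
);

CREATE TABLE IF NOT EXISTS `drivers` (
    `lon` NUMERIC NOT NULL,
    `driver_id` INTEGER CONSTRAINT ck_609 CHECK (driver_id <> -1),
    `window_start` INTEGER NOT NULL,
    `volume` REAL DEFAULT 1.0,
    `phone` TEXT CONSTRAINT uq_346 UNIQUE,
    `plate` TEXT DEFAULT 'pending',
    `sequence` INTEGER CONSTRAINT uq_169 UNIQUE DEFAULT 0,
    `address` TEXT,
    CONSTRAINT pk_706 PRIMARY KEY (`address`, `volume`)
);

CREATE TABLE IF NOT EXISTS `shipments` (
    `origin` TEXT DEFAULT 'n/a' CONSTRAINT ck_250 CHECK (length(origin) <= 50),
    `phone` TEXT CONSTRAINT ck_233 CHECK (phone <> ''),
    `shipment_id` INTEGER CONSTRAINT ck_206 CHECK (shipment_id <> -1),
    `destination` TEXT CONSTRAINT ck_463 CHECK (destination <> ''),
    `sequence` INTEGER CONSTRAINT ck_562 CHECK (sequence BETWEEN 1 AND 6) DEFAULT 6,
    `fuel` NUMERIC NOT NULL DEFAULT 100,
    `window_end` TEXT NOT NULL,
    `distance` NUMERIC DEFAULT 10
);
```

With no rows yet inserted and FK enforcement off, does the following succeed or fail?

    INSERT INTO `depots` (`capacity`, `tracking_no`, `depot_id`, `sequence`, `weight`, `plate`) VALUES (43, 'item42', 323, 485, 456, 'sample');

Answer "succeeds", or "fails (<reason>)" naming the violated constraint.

succeeds

NOT NULL columns: capacity is supplied; plate is supplied; tracking_no is supplied.
CHECK constraints: 456 satisfies (weight <> -1); 'sample' satisfies (plate <> '').
No constraint is violated.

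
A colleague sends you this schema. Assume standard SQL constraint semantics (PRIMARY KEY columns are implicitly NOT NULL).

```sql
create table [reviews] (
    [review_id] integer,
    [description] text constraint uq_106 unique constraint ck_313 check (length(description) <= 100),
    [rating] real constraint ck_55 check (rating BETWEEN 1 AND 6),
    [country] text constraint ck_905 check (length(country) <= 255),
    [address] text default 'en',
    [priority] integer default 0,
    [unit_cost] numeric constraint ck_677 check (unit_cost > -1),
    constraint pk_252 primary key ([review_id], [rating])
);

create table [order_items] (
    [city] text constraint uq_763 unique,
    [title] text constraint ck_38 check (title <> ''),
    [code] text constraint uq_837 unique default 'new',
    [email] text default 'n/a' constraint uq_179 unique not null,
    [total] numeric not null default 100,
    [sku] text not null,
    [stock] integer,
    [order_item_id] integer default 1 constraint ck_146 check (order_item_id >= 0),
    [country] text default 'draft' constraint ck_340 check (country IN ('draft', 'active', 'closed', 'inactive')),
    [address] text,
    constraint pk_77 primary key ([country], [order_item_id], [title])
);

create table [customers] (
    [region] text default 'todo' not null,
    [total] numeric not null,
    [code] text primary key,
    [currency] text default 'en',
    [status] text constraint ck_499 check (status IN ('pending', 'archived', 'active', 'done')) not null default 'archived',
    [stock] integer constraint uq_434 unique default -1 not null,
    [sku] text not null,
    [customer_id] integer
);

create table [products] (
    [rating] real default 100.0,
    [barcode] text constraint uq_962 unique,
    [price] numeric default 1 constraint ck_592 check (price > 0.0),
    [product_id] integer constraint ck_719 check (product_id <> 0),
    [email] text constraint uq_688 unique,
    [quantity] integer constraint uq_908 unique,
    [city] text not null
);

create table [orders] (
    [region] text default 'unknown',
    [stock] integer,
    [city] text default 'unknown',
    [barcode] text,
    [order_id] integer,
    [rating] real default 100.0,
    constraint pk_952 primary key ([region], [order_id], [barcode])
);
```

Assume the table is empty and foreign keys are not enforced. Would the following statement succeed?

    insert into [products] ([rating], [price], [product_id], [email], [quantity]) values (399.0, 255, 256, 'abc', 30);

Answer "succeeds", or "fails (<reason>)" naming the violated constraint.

fails (NOT NULL on city)

city is omitted from the column list and has no DEFAULT, so it would receive NULL.
But city is declared NOT NULL.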